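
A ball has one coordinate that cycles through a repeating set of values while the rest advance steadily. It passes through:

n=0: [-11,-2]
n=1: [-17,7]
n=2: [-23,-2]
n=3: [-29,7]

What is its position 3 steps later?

[-47,-2]

The first coordinate changes by -6 each step, so at step 6 it is -11 + 6·(-6) = -47.
The second coordinate repeats the cycle [-2, 7] with period 2; step 6 mod 2 = 0, giving -2.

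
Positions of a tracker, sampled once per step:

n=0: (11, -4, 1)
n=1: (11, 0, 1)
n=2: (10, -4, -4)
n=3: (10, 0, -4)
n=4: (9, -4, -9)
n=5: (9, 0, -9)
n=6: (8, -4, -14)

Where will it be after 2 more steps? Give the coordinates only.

Differencing gives (+0, +4, +0), (-1, -4, -5), (+0, +4, +0), (-1, -4, -5), (+0, +4, +0), (-1, -4, -5). This is the pattern (+0, +4, +0), (-1, -4, -5) repeated.
step 7: apply (+0, +4, +0) → (8, 0, -14)
step 8: apply (-1, -4, -5) → (7, -4, -19)

(7, -4, -19)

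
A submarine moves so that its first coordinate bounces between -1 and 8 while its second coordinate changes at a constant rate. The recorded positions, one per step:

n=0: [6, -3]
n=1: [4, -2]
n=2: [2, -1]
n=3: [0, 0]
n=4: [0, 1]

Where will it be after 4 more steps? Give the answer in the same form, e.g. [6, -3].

The first coordinate reflects between -1 and 8, moving 2 per step.
  step 5: 0 → 2
  step 6: 2 → 4
  step 7: 4 → 6
  step 8: 6 → 8
The second coordinate changes by +1 each step: at step 8 it is 5.

[8, 5]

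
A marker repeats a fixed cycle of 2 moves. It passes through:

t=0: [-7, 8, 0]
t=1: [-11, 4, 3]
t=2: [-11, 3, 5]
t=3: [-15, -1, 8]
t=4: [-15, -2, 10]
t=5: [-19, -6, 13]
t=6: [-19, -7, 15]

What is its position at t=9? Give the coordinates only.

Differencing gives [-4, -4, +3], [+0, -1, +2], [-4, -4, +3], [+0, -1, +2], [-4, -4, +3], [+0, -1, +2]. This is the pattern [-4, -4, +3], [+0, -1, +2] repeated.
step 7: apply [-4, -4, +3] → [-23, -11, 18]
step 8: apply [+0, -1, +2] → [-23, -12, 20]
step 9: apply [-4, -4, +3] → [-27, -16, 23]

[-27, -16, 23]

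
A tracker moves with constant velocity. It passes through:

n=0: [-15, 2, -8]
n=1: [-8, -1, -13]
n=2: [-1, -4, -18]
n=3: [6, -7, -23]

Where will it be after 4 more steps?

[34, -19, -43]

Constant displacement of [+7, -3, -5] per step.
step 4: [6, -7, -23] + [+7, -3, -5] → [13, -10, -28]
step 5: [13, -10, -28] + [+7, -3, -5] → [20, -13, -33]
step 6: [20, -13, -33] + [+7, -3, -5] → [27, -16, -38]
step 7: [27, -16, -38] + [+7, -3, -5] → [34, -19, -43]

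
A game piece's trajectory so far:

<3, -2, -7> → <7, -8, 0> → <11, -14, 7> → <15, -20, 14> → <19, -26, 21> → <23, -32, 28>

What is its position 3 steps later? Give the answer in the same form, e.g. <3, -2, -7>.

Constant displacement of <+4, -6, +7> per step.
step 6: <23, -32, 28> + <+4, -6, +7> → <27, -38, 35>
step 7: <27, -38, 35> + <+4, -6, +7> → <31, -44, 42>
step 8: <31, -44, 42> + <+4, -6, +7> → <35, -50, 49>

<35, -50, 49>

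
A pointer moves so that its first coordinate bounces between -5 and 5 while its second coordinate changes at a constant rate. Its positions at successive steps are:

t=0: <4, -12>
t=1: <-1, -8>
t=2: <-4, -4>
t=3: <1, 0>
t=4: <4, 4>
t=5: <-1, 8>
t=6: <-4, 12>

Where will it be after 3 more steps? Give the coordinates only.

<-1, 24>

The first coordinate reflects between -5 and 5, moving 5 per step.
  step 7: -4 → 1
  step 8: 1 → 4
  step 9: 4 → -1
The second coordinate changes by +4 each step: at step 9 it is 24.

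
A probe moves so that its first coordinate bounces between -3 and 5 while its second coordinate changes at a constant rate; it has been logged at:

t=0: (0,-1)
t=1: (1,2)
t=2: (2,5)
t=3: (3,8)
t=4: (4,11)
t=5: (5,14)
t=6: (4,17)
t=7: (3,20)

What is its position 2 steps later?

(1,26)

The first coordinate travels 1 per step and bounces off the walls at -3 and 5.
  step 8: 3 → 2
  step 9: 2 → 1
The second coordinate changes by +3 each step: at step 9 it is 26.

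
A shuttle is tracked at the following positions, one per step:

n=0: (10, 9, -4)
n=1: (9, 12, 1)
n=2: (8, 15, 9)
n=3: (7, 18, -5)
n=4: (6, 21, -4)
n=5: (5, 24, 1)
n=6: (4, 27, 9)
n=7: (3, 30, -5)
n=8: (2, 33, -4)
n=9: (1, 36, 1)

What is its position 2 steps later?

First: linear, -1 per step → -1 at step 11.
Second: linear, +3 per step → 42 at step 11.
Third: cycles through -4, 1, 9, -5 every 4 steps. Step 11 lands at position 3 of the cycle → -5.

(-1, 42, -5)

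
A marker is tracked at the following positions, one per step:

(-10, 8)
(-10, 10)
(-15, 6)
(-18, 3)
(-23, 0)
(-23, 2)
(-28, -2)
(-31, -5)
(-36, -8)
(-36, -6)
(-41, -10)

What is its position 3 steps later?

(-49, -14)

Differencing gives (+0, +2), (-5, -4), (-3, -3), (-5, -3), (+0, +2), (-5, -4), (-3, -3), (-5, -3), (+0, +2), (-5, -4). This is the pattern (+0, +2), (-5, -4), (-3, -3), (-5, -3) repeated.
step 11: apply (-3, -3) → (-44, -13)
step 12: apply (-5, -3) → (-49, -16)
step 13: apply (+0, +2) → (-49, -14)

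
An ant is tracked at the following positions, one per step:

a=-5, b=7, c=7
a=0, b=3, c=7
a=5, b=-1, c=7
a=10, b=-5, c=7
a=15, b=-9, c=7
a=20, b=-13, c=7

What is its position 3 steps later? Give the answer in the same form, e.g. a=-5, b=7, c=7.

Constant displacement of (+5,-4,+0) per step.
step 6: a=20, b=-13, c=7 + (+5,-4,+0) → a=25, b=-17, c=7
step 7: a=25, b=-17, c=7 + (+5,-4,+0) → a=30, b=-21, c=7
step 8: a=30, b=-21, c=7 + (+5,-4,+0) → a=35, b=-25, c=7

a=35, b=-25, c=7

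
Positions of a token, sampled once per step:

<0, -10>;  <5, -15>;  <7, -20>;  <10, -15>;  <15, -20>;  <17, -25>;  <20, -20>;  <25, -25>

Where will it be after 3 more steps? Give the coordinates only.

<35, -30>

The moves between consecutive positions are <+5, -5>, <+2, -5>, <+3, +5>, <+5, -5>, <+2, -5>, <+3, +5>, <+5, -5>; they repeat the 3-cycle [<+5, -5>, <+2, -5>, <+3, +5>].
step 8: apply <+2, -5> → <27, -30>
step 9: apply <+3, +5> → <30, -25>
step 10: apply <+5, -5> → <35, -30>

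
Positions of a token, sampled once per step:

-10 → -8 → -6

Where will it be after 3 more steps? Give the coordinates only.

The position changes by +2 every step.
step 3: -6 + 2 → -4
step 4: -4 + 2 → -2
step 5: -2 + 2 → 0

0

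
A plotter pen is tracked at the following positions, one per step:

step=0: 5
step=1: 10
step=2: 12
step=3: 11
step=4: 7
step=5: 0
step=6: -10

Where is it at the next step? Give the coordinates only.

Taking differences between consecutive positions: +5, +2, -1, -4, -7, -10. These grow by -3 each step.
step 7: -10 − 13 → -23

-23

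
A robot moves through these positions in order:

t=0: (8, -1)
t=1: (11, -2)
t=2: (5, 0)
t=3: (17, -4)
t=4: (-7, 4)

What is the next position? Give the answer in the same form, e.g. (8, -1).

(41, -12)

Consecutive displacements (+3, -1), (-6, +2), (+12, -4), (-24, +8) scale by a factor of -2 each step.
step 5: (-7, 4) + (+48, -16) → (41, -12)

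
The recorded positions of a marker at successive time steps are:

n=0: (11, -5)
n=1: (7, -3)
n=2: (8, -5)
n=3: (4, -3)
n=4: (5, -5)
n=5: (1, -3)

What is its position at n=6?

Step-to-step displacements: (-4, +2), (+1, -2), (-4, +2), (+1, -2), (-4, +2) — a repeating cycle of length 2.
step 6: apply (+1, -2) → (2, -5)

(2, -5)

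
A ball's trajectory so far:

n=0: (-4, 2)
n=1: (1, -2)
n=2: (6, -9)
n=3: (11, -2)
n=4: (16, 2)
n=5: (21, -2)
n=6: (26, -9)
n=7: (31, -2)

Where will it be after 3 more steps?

The first coordinate changes by +5 each step, so at step 10 it is -4 + 10·(5) = 46.
The second coordinate repeats the cycle [2, -2, -9, -2] with period 4; step 10 mod 4 = 2, giving -9.

(46, -9)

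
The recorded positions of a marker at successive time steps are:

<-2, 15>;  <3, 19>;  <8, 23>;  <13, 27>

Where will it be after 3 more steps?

Constant displacement of <+5, +4> per step.
step 4: <13, 27> + <+5, +4> → <18, 31>
step 5: <18, 31> + <+5, +4> → <23, 35>
step 6: <23, 35> + <+5, +4> → <28, 39>

<28, 39>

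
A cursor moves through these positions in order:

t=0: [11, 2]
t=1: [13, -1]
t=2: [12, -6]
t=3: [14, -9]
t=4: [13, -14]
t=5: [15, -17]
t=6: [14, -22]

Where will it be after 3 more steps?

[17, -33]

The moves between consecutive positions are [+2, -3], [-1, -5], [+2, -3], [-1, -5], [+2, -3], [-1, -5]; they repeat the 2-cycle [[+2, -3], [-1, -5]].
step 7: apply [+2, -3] → [16, -25]
step 8: apply [-1, -5] → [15, -30]
step 9: apply [+2, -3] → [17, -33]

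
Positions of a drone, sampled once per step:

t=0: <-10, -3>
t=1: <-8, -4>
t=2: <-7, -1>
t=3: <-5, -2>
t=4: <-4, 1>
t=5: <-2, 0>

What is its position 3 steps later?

<2, 5>

Differencing gives <+2, -1>, <+1, +3>, <+2, -1>, <+1, +3>, <+2, -1>. This is the pattern <+2, -1>, <+1, +3> repeated.
step 6: apply <+1, +3> → <-1, 3>
step 7: apply <+2, -1> → <1, 2>
step 8: apply <+1, +3> → <2, 5>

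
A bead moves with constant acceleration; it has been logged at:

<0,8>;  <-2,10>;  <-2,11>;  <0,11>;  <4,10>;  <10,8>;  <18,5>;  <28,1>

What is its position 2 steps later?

<54,-10>

First differences are <-2,+2>, <+0,+1>, <+2,+0>, <+4,-1>, <+6,-2>, <+8,-3>, <+10,-4>; their common second difference is <+2,-1> (constant acceleration).
step 8: <28,1> + <+12,-5> → <40,-4>
step 9: <40,-4> + <+14,-6> → <54,-10>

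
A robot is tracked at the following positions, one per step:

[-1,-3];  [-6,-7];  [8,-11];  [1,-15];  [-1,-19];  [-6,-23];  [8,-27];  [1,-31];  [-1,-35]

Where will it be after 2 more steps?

[8,-43]

The first coordinate repeats the cycle [-1, -6, 8, 1] with period 4; step 10 mod 4 = 2, giving 8.
The second coordinate changes by -4 each step, so at step 10 it is -3 + 10·(-4) = -43.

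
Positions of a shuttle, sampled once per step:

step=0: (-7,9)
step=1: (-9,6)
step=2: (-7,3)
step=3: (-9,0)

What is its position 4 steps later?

The first coordinate repeats the cycle [-7, -9] with period 2; step 7 mod 2 = 1, giving -9.
The second coordinate changes by -3 each step, so at step 7 it is 9 + 7·(-3) = -12.

(-9,-12)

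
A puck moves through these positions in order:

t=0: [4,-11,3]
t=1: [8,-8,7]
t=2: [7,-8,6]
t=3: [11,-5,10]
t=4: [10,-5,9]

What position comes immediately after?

Step-to-step displacements: [+4,+3,+4], [-1,+0,-1], [+4,+3,+4], [-1,+0,-1] — a repeating cycle of length 2.
step 5: apply [+4,+3,+4] → [14,-2,13]

[14,-2,13]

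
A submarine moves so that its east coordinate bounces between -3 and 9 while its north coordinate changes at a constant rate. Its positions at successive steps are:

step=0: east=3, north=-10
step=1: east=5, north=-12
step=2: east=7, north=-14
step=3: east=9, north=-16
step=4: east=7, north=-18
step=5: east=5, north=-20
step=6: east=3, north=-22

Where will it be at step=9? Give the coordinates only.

east=-3, north=-28

The east coordinate reflects between -3 and 9, moving 2 per step.
  step 7: 3 → 1
  step 8: 1 → -1
  step 9: -1 → -3
The north coordinate changes by -2 each step: at step 9 it is -28.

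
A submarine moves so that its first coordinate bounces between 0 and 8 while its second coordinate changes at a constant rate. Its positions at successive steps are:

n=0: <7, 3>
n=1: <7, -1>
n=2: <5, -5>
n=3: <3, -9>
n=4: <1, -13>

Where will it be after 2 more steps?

The first coordinate reflects between 0 and 8, moving 2 per step.
  step 5: 1 → 1
  step 6: 1 → 3
The second coordinate changes by -4 each step: at step 6 it is -21.

<3, -21>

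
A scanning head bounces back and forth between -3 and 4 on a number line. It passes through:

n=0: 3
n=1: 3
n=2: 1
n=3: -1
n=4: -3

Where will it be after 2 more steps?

The value reflects between -3 and 4, moving 2 per step.
  step 5: -3 → -1
  step 6: -1 → 1

1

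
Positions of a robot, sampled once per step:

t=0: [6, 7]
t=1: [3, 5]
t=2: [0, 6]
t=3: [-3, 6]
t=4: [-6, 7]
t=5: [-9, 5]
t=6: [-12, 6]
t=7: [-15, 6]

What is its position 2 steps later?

The first coordinate changes by -3 each step, so at step 9 it is 6 + 9·(-3) = -21.
The second coordinate repeats the cycle [7, 5, 6, 6] with period 4; step 9 mod 4 = 1, giving 5.

[-21, 5]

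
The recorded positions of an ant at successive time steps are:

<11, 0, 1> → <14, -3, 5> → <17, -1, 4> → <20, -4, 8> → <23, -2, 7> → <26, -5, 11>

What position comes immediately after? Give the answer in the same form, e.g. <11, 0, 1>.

<29, -3, 10>

Step-to-step displacements: <+3, -3, +4>, <+3, +2, -1>, <+3, -3, +4>, <+3, +2, -1>, <+3, -3, +4> — a repeating cycle of length 2.
step 6: apply <+3, +2, -1> → <29, -3, 10>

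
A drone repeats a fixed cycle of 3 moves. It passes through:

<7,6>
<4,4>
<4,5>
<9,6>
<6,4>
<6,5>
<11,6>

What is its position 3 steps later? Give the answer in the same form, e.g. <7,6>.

<13,6>

The moves between consecutive positions are <-3,-2>, <+0,+1>, <+5,+1>, <-3,-2>, <+0,+1>, <+5,+1>; they repeat the 3-cycle [<-3,-2>, <+0,+1>, <+5,+1>].
step 7: apply <-3,-2> → <8,4>
step 8: apply <+0,+1> → <8,5>
step 9: apply <+5,+1> → <13,6>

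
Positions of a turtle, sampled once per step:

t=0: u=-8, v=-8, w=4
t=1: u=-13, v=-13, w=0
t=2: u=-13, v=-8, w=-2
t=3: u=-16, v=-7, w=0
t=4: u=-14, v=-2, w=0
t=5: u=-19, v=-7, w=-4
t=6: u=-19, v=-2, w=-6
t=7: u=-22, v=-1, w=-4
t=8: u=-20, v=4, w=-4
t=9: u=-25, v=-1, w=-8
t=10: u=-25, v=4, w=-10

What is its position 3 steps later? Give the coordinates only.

u=-31, v=5, w=-12

Differencing gives (-5,-5,-4), (+0,+5,-2), (-3,+1,+2), (+2,+5,+0), (-5,-5,-4), (+0,+5,-2), (-3,+1,+2), (+2,+5,+0), (-5,-5,-4), (+0,+5,-2). This is the pattern (-5,-5,-4), (+0,+5,-2), (-3,+1,+2), (+2,+5,+0) repeated.
step 11: apply (-3,+1,+2) → u=-28, v=5, w=-8
step 12: apply (+2,+5,+0) → u=-26, v=10, w=-8
step 13: apply (-5,-5,-4) → u=-31, v=5, w=-12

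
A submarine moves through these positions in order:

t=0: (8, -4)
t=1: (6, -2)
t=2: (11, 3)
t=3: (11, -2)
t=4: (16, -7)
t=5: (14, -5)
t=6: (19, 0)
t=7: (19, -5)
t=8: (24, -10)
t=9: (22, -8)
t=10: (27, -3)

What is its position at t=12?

Differencing gives (-2, +2), (+5, +5), (+0, -5), (+5, -5), (-2, +2), (+5, +5), (+0, -5), (+5, -5), (-2, +2), (+5, +5). This is the pattern (-2, +2), (+5, +5), (+0, -5), (+5, -5) repeated.
step 11: apply (+0, -5) → (27, -8)
step 12: apply (+5, -5) → (32, -13)

(32, -13)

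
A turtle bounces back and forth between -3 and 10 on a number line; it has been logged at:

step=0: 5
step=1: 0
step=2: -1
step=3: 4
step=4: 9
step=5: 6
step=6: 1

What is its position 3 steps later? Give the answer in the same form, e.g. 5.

The value reflects between -3 and 10, moving 5 per step.
  step 7: 1 → -2
  step 8: -2 → 3
  step 9: 3 → 8

8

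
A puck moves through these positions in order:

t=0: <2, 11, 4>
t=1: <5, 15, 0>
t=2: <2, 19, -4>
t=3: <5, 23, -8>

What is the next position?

<2, 27, -12>

The first coordinate repeats the cycle [2, 5] with period 2; step 4 mod 2 = 0, giving 2.
The second coordinate changes by +4 each step, so at step 4 it is 11 + 4·(4) = 27.
The third coordinate changes by -4 each step, so at step 4 it is 4 + 4·(-4) = -12.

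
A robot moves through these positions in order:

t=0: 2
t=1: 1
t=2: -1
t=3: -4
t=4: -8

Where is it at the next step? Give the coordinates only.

First differences are -1, -2, -3, -4; their common second difference is -1 (constant acceleration).
step 5: -8 − 5 → -13

-13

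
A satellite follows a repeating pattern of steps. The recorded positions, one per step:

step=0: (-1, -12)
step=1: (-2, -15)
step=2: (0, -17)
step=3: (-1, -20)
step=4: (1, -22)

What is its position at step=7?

The moves between consecutive positions are (-1, -3), (+2, -2), (-1, -3), (+2, -2); they repeat the 2-cycle [(-1, -3), (+2, -2)].
step 5: apply (-1, -3) → (0, -25)
step 6: apply (+2, -2) → (2, -27)
step 7: apply (-1, -3) → (1, -30)

(1, -30)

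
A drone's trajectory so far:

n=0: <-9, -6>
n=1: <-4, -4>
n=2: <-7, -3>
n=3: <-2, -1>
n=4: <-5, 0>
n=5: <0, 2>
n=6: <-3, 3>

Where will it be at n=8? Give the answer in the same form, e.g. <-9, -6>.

Step-to-step displacements: <+5, +2>, <-3, +1>, <+5, +2>, <-3, +1>, <+5, +2>, <-3, +1> — a repeating cycle of length 2.
step 7: apply <+5, +2> → <2, 5>
step 8: apply <-3, +1> → <-1, 6>

<-1, 6>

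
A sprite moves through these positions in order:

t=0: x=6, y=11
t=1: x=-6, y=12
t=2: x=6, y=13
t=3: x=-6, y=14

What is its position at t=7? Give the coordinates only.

x=-6, y=18

X: cycles through 6, -6 every 2 steps. Step 7 lands at position 1 of the cycle → -6.
Y: linear, +1 per step → 18 at step 7.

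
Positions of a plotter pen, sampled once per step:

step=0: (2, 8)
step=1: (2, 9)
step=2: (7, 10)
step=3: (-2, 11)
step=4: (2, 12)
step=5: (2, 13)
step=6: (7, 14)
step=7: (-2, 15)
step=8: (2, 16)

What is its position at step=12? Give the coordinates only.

(2, 20)

The first coordinate repeats the cycle [2, 2, 7, -2] with period 4; step 12 mod 4 = 0, giving 2.
The second coordinate changes by +1 each step, so at step 12 it is 8 + 12·(1) = 20.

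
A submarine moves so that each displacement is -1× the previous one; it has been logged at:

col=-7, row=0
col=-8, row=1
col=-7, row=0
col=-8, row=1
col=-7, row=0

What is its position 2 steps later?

The jumps are (-1, +1), (+1, -1), (-1, +1), (+1, -1) — a geometric progression with ratio -1.
step 5: col=-7, row=0 + (-1, +1) → col=-8, row=1
step 6: col=-8, row=1 + (+1, -1) → col=-7, row=0

col=-7, row=0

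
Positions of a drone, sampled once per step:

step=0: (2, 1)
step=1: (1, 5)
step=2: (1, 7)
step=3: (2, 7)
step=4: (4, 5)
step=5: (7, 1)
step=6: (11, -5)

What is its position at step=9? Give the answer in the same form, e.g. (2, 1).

(29, -35)

First differences are (-1, +4), (+0, +2), (+1, +0), (+2, -2), (+3, -4), (+4, -6); their common second difference is (+1, -2) (constant acceleration).
step 7: (11, -5) + (+5, -8) → (16, -13)
step 8: (16, -13) + (+6, -10) → (22, -23)
step 9: (22, -23) + (+7, -12) → (29, -35)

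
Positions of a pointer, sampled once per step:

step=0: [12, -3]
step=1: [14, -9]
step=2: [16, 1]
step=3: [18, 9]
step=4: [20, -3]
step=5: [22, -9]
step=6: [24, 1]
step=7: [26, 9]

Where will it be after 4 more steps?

[34, 9]

First: linear, +2 per step → 34 at step 11.
Second: cycles through -3, -9, 1, 9 every 4 steps. Step 11 lands at position 3 of the cycle → 9.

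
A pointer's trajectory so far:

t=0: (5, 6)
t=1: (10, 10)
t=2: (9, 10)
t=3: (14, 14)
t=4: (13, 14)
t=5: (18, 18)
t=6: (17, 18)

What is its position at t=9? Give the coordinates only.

Step-to-step displacements: (+5, +4), (-1, +0), (+5, +4), (-1, +0), (+5, +4), (-1, +0) — a repeating cycle of length 2.
step 7: apply (+5, +4) → (22, 22)
step 8: apply (-1, +0) → (21, 22)
step 9: apply (+5, +4) → (26, 26)

(26, 26)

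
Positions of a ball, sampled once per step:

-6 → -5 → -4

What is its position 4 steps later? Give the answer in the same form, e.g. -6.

The position changes by +1 every step.
step 3: -4 + 1 → -3
step 4: -3 + 1 → -2
step 5: -2 + 1 → -1
step 6: -1 + 1 → 0

0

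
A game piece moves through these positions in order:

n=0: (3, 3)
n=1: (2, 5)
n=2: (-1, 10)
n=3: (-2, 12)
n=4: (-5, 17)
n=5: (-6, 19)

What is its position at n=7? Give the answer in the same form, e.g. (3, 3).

(-10, 26)

The moves between consecutive positions are (-1, +2), (-3, +5), (-1, +2), (-3, +5), (-1, +2); they repeat the 2-cycle [(-1, +2), (-3, +5)].
step 6: apply (-3, +5) → (-9, 24)
step 7: apply (-1, +2) → (-10, 26)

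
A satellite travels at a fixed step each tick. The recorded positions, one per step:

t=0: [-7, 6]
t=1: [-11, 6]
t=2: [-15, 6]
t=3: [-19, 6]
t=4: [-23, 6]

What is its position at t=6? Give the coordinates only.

Constant displacement of [-4, +0] per step.
step 5: [-23, 6] + [-4, +0] → [-27, 6]
step 6: [-27, 6] + [-4, +0] → [-31, 6]

[-31, 6]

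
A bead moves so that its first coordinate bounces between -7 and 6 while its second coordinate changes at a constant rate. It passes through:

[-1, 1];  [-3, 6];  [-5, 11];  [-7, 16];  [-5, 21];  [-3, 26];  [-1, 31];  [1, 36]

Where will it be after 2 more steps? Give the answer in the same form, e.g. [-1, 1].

The first coordinate reflects between -7 and 6, moving 2 per step.
  step 8: 1 → 3
  step 9: 3 → 5
The second coordinate changes by +5 each step: at step 9 it is 46.

[5, 46]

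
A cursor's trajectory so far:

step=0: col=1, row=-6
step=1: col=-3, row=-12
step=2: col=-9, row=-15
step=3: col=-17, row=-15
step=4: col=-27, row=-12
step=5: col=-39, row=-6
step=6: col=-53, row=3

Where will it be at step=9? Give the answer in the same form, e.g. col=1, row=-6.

First differences are (-4, -6), (-6, -3), (-8, +0), (-10, +3), (-12, +6), (-14, +9); their common second difference is (-2, +3) (constant acceleration).
step 7: col=-53, row=3 + (-16, +12) → col=-69, row=15
step 8: col=-69, row=15 + (-18, +15) → col=-87, row=30
step 9: col=-87, row=30 + (-20, +18) → col=-107, row=48

col=-107, row=48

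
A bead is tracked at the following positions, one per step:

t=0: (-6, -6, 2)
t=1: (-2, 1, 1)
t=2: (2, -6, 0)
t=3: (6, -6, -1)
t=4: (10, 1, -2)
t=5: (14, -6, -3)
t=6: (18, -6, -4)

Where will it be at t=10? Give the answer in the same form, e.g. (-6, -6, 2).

First: linear, +4 per step → 34 at step 10.
Second: cycles through -6, 1, -6 every 3 steps. Step 10 lands at position 1 of the cycle → 1.
Third: linear, -1 per step → -8 at step 10.

(34, 1, -8)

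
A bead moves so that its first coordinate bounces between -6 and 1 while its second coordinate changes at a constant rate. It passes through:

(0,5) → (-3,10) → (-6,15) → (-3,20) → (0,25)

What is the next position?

(-1,30)

The first coordinate travels 3 per step and bounces off the walls at -6 and 1.
  step 5: 0 → -1
The second coordinate changes by +5 each step: at step 5 it is 30.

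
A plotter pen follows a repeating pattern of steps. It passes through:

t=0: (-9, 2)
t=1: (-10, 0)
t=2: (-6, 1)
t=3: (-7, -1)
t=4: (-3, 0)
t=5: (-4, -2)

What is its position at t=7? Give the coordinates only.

(-1, -3)

Step-to-step displacements: (-1, -2), (+4, +1), (-1, -2), (+4, +1), (-1, -2) — a repeating cycle of length 2.
step 6: apply (+4, +1) → (0, -1)
step 7: apply (-1, -2) → (-1, -3)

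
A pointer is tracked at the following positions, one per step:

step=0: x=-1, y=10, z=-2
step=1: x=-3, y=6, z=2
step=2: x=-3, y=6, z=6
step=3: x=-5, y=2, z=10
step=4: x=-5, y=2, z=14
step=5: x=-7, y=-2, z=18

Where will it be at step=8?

The moves between consecutive positions are (-2, -4, +4), (+0, +0, +4), (-2, -4, +4), (+0, +0, +4), (-2, -4, +4); they repeat the 2-cycle [(-2, -4, +4), (+0, +0, +4)].
step 6: apply (+0, +0, +4) → x=-7, y=-2, z=22
step 7: apply (-2, -4, +4) → x=-9, y=-6, z=26
step 8: apply (+0, +0, +4) → x=-9, y=-6, z=30

x=-9, y=-6, z=30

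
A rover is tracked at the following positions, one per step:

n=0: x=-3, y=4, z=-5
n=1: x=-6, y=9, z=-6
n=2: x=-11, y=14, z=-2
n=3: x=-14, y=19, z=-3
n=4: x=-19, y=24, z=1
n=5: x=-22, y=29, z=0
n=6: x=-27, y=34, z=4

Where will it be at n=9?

Differencing gives (-3,+5,-1), (-5,+5,+4), (-3,+5,-1), (-5,+5,+4), (-3,+5,-1), (-5,+5,+4). This is the pattern (-3,+5,-1), (-5,+5,+4) repeated.
step 7: apply (-3,+5,-1) → x=-30, y=39, z=3
step 8: apply (-5,+5,+4) → x=-35, y=44, z=7
step 9: apply (-3,+5,-1) → x=-38, y=49, z=6

x=-38, y=49, z=6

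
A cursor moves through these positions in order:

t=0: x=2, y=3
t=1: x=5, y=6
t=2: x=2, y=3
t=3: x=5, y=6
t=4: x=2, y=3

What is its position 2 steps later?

x=2, y=3

The jumps are (+3, +3), (-3, -3), (+3, +3), (-3, -3) — a geometric progression with ratio -1.
step 5: x=2, y=3 + (+3, +3) → x=5, y=6
step 6: x=5, y=6 + (-3, -3) → x=2, y=3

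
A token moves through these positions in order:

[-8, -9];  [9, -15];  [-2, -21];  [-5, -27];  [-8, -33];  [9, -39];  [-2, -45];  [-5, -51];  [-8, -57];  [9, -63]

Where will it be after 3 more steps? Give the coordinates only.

First: cycles through -8, 9, -2, -5 every 4 steps. Step 12 lands at position 0 of the cycle → -8.
Second: linear, -6 per step → -81 at step 12.

[-8, -81]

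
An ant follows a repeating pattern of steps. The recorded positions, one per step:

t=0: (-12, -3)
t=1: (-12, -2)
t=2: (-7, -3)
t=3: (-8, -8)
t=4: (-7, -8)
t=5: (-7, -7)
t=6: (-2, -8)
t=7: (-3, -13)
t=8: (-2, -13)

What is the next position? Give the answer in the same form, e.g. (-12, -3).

(-2, -12)

Differencing gives (+0, +1), (+5, -1), (-1, -5), (+1, +0), (+0, +1), (+5, -1), (-1, -5), (+1, +0). This is the pattern (+0, +1), (+5, -1), (-1, -5), (+1, +0) repeated.
step 9: apply (+0, +1) → (-2, -12)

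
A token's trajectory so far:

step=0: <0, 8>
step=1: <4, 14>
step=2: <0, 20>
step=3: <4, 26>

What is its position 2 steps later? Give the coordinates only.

The first coordinate repeats the cycle [0, 4] with period 2; step 5 mod 2 = 1, giving 4.
The second coordinate changes by +6 each step, so at step 5 it is 8 + 5·(6) = 38.

<4, 38>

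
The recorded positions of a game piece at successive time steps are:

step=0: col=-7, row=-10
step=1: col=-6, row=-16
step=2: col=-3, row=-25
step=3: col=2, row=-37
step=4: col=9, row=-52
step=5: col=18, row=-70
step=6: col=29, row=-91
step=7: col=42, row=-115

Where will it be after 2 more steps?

col=74, row=-172

First differences are (+1, -6), (+3, -9), (+5, -12), (+7, -15), (+9, -18), (+11, -21), (+13, -24); their common second difference is (+2, -3) (constant acceleration).
step 8: col=42, row=-115 + (+15, -27) → col=57, row=-142
step 9: col=57, row=-142 + (+17, -30) → col=74, row=-172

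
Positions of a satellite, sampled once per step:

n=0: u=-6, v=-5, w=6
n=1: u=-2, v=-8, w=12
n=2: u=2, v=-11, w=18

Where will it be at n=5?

u=14, v=-20, w=36

Each step adds (+4, -3, +6) to the position.
step 3: u=2, v=-11, w=18 + (+4, -3, +6) → u=6, v=-14, w=24
step 4: u=6, v=-14, w=24 + (+4, -3, +6) → u=10, v=-17, w=30
step 5: u=10, v=-17, w=30 + (+4, -3, +6) → u=14, v=-20, w=36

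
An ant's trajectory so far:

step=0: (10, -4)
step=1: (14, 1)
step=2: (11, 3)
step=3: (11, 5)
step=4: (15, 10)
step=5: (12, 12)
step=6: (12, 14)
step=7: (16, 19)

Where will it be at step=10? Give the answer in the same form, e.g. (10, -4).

Step-to-step displacements: (+4, +5), (-3, +2), (+0, +2), (+4, +5), (-3, +2), (+0, +2), (+4, +5) — a repeating cycle of length 3.
step 8: apply (-3, +2) → (13, 21)
step 9: apply (+0, +2) → (13, 23)
step 10: apply (+4, +5) → (17, 28)

(17, 28)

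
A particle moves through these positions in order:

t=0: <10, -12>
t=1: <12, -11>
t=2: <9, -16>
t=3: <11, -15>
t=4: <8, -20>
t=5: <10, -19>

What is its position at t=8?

<6, -28>

Step-to-step displacements: <+2, +1>, <-3, -5>, <+2, +1>, <-3, -5>, <+2, +1> — a repeating cycle of length 2.
step 6: apply <-3, -5> → <7, -24>
step 7: apply <+2, +1> → <9, -23>
step 8: apply <-3, -5> → <6, -28>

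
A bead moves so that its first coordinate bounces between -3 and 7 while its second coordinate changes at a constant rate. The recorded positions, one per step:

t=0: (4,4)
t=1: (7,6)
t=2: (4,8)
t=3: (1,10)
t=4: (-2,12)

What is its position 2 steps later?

(2,16)

The first coordinate travels 3 per step and bounces off the walls at -3 and 7.
  step 5: -2 → -1
  step 6: -1 → 2
The second coordinate changes by +2 each step: at step 6 it is 16.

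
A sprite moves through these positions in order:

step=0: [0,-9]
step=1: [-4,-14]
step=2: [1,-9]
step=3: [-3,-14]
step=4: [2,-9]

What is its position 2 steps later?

The moves between consecutive positions are [-4,-5], [+5,+5], [-4,-5], [+5,+5]; they repeat the 2-cycle [[-4,-5], [+5,+5]].
step 5: apply [-4,-5] → [-2,-14]
step 6: apply [+5,+5] → [3,-9]

[3,-9]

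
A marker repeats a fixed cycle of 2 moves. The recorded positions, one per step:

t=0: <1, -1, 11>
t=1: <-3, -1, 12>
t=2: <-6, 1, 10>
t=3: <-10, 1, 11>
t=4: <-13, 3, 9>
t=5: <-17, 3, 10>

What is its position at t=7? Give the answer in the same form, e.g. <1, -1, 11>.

Differencing gives <-4, +0, +1>, <-3, +2, -2>, <-4, +0, +1>, <-3, +2, -2>, <-4, +0, +1>. This is the pattern <-4, +0, +1>, <-3, +2, -2> repeated.
step 6: apply <-3, +2, -2> → <-20, 5, 8>
step 7: apply <-4, +0, +1> → <-24, 5, 9>

<-24, 5, 9>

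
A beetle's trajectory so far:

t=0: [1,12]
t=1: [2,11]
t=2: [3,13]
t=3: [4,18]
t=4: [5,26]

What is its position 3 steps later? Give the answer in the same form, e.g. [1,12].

First differences are [+1,-1], [+1,+2], [+1,+5], [+1,+8]; their common second difference is [+0,+3] (constant acceleration).
step 5: [5,26] + [+1,+11] → [6,37]
step 6: [6,37] + [+1,+14] → [7,51]
step 7: [7,51] + [+1,+17] → [8,68]

[8,68]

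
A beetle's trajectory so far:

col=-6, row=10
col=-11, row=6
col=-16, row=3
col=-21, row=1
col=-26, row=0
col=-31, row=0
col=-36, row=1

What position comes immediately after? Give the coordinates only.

col=-41, row=3

Taking differences between consecutive positions: (-5, -4), (-5, -3), (-5, -2), (-5, -1), (-5, +0), (-5, +1). These grow by (+0, +1) each step.
step 7: col=-36, row=1 + (-5, +2) → col=-41, row=3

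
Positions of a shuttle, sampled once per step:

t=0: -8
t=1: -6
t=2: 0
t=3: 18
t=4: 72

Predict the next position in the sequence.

Step-to-step displacements: +2, +6, +18, +54; each is 3× the previous.
step 5: 72 + 162 → 234

234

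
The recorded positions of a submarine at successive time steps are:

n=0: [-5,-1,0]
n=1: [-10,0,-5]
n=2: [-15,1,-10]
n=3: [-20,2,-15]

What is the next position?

[-25,3,-20]

Constant displacement of [-5,+1,-5] per step.
step 4: [-20,2,-15] + [-5,+1,-5] → [-25,3,-20]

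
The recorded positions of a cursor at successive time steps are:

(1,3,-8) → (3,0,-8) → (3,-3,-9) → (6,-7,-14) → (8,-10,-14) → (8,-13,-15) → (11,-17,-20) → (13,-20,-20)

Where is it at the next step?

(13,-23,-21)

Step-to-step displacements: (+2,-3,+0), (+0,-3,-1), (+3,-4,-5), (+2,-3,+0), (+0,-3,-1), (+3,-4,-5), (+2,-3,+0) — a repeating cycle of length 3.
step 8: apply (+0,-3,-1) → (13,-23,-21)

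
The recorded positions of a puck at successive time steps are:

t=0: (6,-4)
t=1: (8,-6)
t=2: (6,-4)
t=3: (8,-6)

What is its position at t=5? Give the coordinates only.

(8,-6)

Consecutive displacements (+2,-2), (-2,+2), (+2,-2) scale by a factor of -1 each step.
step 4: (8,-6) + (-2,+2) → (6,-4)
step 5: (6,-4) + (+2,-2) → (8,-6)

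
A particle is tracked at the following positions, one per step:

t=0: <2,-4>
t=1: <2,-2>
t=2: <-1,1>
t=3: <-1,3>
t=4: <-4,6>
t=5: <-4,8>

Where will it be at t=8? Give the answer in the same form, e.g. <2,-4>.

Differencing gives <+0,+2>, <-3,+3>, <+0,+2>, <-3,+3>, <+0,+2>. This is the pattern <+0,+2>, <-3,+3> repeated.
step 6: apply <-3,+3> → <-7,11>
step 7: apply <+0,+2> → <-7,13>
step 8: apply <-3,+3> → <-10,16>

<-10,16>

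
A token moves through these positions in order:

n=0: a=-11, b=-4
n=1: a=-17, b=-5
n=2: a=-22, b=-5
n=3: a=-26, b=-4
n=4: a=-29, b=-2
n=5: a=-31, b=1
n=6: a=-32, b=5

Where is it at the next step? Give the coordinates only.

a=-32, b=10

Successive displacements: (-6, -1), (-5, +0), (-4, +1), (-3, +2), (-2, +3), (-1, +4) — each changes by (+1, +1).
step 7: a=-32, b=5 + (+0, +5) → a=-32, b=10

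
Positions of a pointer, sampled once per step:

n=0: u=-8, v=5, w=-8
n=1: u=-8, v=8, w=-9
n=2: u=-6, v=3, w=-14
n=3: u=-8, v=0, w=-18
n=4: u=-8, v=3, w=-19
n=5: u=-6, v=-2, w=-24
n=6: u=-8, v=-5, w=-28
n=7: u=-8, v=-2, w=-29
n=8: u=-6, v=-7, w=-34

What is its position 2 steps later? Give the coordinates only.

u=-8, v=-7, w=-39

Differencing gives (+0, +3, -1), (+2, -5, -5), (-2, -3, -4), (+0, +3, -1), (+2, -5, -5), (-2, -3, -4), (+0, +3, -1), (+2, -5, -5). This is the pattern (+0, +3, -1), (+2, -5, -5), (-2, -3, -4) repeated.
step 9: apply (-2, -3, -4) → u=-8, v=-10, w=-38
step 10: apply (+0, +3, -1) → u=-8, v=-7, w=-39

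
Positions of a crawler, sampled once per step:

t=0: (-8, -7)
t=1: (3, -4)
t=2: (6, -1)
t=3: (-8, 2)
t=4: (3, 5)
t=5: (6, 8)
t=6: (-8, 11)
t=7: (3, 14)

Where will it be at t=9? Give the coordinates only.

The first coordinate repeats the cycle [-8, 3, 6] with period 3; step 9 mod 3 = 0, giving -8.
The second coordinate changes by +3 each step, so at step 9 it is -7 + 9·(3) = 20.

(-8, 20)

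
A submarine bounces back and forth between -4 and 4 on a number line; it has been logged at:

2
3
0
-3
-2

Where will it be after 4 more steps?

The value reflects between -4 and 4, moving 3 per step.
  step 5: -2 → 1
  step 6: 1 → 4
  step 7: 4 → 1
  step 8: 1 → -2

-2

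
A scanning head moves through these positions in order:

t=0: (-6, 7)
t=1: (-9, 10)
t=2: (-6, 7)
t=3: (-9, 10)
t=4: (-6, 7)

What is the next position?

The jumps are (-3, +3), (+3, -3), (-3, +3), (+3, -3) — a geometric progression with ratio -1.
step 5: (-6, 7) + (-3, +3) → (-9, 10)

(-9, 10)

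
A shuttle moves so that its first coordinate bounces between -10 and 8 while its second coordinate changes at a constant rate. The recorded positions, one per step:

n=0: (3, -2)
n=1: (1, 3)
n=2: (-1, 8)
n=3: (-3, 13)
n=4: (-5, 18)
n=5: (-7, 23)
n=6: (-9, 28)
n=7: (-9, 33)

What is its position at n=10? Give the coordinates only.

The first coordinate travels 2 per step and bounces off the walls at -10 and 8.
  step 8: -9 → -7
  step 9: -7 → -5
  step 10: -5 → -3
The second coordinate changes by +5 each step: at step 10 it is 48.

(-3, 48)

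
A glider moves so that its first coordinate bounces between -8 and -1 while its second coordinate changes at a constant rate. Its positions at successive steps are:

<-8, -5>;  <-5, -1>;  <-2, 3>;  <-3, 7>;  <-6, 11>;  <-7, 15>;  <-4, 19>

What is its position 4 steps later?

<-6, 35>

The first coordinate reflects between -8 and -1, moving 3 per step.
  step 7: -4 → -1
  step 8: -1 → -4
  step 9: -4 → -7
  step 10: -7 → -6
The second coordinate changes by +4 each step: at step 10 it is 35.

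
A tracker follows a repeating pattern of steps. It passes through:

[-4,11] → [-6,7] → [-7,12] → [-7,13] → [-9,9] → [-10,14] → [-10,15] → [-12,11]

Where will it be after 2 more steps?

Step-to-step displacements: [-2,-4], [-1,+5], [+0,+1], [-2,-4], [-1,+5], [+0,+1], [-2,-4] — a repeating cycle of length 3.
step 8: apply [-1,+5] → [-13,16]
step 9: apply [+0,+1] → [-13,17]

[-13,17]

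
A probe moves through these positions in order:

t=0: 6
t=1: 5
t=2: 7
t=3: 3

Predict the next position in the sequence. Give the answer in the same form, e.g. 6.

Step-to-step displacements: -1, +2, -4; each is -2× the previous.
step 4: 3 + 8 → 11

11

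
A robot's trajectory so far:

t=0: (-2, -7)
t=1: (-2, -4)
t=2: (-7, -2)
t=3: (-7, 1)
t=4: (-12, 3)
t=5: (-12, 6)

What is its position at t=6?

Step-to-step displacements: (+0, +3), (-5, +2), (+0, +3), (-5, +2), (+0, +3) — a repeating cycle of length 2.
step 6: apply (-5, +2) → (-17, 8)

(-17, 8)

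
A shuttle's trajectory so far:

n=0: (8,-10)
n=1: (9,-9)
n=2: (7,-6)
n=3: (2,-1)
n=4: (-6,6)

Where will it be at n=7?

Successive displacements: (+1,+1), (-2,+3), (-5,+5), (-8,+7) — each changes by (-3,+2).
step 5: (-6,6) + (-11,+9) → (-17,15)
step 6: (-17,15) + (-14,+11) → (-31,26)
step 7: (-31,26) + (-17,+13) → (-48,39)

(-48,39)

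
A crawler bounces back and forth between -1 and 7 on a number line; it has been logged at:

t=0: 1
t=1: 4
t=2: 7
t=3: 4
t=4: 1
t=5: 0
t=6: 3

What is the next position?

6

The value reflects between -1 and 7, moving 3 per step.
  step 7: 3 → 6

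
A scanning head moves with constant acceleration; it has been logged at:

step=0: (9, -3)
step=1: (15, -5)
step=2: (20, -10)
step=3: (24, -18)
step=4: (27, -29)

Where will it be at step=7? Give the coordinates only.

Taking differences between consecutive positions: (+6, -2), (+5, -5), (+4, -8), (+3, -11). These grow by (-1, -3) each step.
step 5: (27, -29) + (+2, -14) → (29, -43)
step 6: (29, -43) + (+1, -17) → (30, -60)
step 7: (30, -60) + (+0, -20) → (30, -80)

(30, -80)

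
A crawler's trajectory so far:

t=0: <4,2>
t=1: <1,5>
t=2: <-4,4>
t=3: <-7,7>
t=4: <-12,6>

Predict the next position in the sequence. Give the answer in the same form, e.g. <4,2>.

<-15,9>

The moves between consecutive positions are <-3,+3>, <-5,-1>, <-3,+3>, <-5,-1>; they repeat the 2-cycle [<-3,+3>, <-5,-1>].
step 5: apply <-3,+3> → <-15,9>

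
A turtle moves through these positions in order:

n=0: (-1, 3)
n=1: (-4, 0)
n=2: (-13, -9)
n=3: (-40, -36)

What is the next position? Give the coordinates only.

(-121, -117)

The jumps are (-3, -3), (-9, -9), (-27, -27) — a geometric progression with ratio 3.
step 4: (-40, -36) + (-81, -81) → (-121, -117)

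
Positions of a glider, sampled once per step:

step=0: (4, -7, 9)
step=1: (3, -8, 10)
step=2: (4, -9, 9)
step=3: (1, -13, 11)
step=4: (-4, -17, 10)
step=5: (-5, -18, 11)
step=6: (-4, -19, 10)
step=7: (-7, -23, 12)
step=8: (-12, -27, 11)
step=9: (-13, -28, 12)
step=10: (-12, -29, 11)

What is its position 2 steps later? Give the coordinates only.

Step-to-step displacements: (-1, -1, +1), (+1, -1, -1), (-3, -4, +2), (-5, -4, -1), (-1, -1, +1), (+1, -1, -1), (-3, -4, +2), (-5, -4, -1), (-1, -1, +1), (+1, -1, -1) — a repeating cycle of length 4.
step 11: apply (-3, -4, +2) → (-15, -33, 13)
step 12: apply (-5, -4, -1) → (-20, -37, 12)

(-20, -37, 12)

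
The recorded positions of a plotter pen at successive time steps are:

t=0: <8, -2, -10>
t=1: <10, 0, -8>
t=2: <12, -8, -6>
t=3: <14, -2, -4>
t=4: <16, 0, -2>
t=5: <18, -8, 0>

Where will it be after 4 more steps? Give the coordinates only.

First: linear, +2 per step → 26 at step 9.
Second: cycles through -2, 0, -8 every 3 steps. Step 9 lands at position 0 of the cycle → -2.
Third: linear, +2 per step → 8 at step 9.

<26, -2, 8>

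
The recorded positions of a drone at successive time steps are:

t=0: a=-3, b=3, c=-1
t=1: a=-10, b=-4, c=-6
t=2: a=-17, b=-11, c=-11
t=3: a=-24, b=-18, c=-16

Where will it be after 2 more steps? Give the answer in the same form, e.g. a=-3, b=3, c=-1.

a=-38, b=-32, c=-26

The position changes by (-7,-7,-5) every step.
step 4: a=-24, b=-18, c=-16 + (-7,-7,-5) → a=-31, b=-25, c=-21
step 5: a=-31, b=-25, c=-21 + (-7,-7,-5) → a=-38, b=-32, c=-26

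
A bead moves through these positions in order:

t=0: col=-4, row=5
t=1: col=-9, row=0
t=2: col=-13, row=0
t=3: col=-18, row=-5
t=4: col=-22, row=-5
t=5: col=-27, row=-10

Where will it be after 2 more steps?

col=-36, row=-15

Step-to-step displacements: (-5,-5), (-4,+0), (-5,-5), (-4,+0), (-5,-5) — a repeating cycle of length 2.
step 6: apply (-4,+0) → col=-31, row=-10
step 7: apply (-5,-5) → col=-36, row=-15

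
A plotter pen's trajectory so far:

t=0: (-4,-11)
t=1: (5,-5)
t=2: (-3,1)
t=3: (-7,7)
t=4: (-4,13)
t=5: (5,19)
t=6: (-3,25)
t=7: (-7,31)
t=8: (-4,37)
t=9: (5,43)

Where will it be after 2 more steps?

(-7,55)

The first coordinate repeats the cycle [-4, 5, -3, -7] with period 4; step 11 mod 4 = 3, giving -7.
The second coordinate changes by +6 each step, so at step 11 it is -11 + 11·(6) = 55.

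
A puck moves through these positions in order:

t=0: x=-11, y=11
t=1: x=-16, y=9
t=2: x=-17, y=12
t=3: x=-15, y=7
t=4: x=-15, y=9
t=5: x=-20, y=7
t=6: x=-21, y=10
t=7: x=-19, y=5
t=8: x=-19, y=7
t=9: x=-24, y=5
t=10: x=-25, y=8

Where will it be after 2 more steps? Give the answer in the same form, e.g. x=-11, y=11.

x=-23, y=5

Differencing gives (-5, -2), (-1, +3), (+2, -5), (+0, +2), (-5, -2), (-1, +3), (+2, -5), (+0, +2), (-5, -2), (-1, +3). This is the pattern (-5, -2), (-1, +3), (+2, -5), (+0, +2) repeated.
step 11: apply (+2, -5) → x=-23, y=3
step 12: apply (+0, +2) → x=-23, y=5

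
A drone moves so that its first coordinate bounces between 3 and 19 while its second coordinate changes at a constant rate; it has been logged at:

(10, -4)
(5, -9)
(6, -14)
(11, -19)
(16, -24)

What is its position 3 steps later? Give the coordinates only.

(7, -39)

The first coordinate reflects between 3 and 19, moving 5 per step.
  step 5: 16 → 17
  step 6: 17 → 12
  step 7: 12 → 7
The second coordinate changes by -5 each step: at step 7 it is -39.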